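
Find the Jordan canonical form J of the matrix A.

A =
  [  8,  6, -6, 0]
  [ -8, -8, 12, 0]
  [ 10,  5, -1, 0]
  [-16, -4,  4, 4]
J_1(-4) ⊕ J_1(-1) ⊕ J_1(4) ⊕ J_1(4)

The characteristic polynomial is
  det(x·I − A) = x^4 - 3*x^3 - 20*x^2 + 48*x + 64 = (x - 4)^2*(x + 1)*(x + 4)

Eigenvalues and multiplicities (the geometric multiplicity of λ is n − rank(A − λI), which equals the number of Jordan blocks for λ):
  λ = -4: algebraic multiplicity = 1, geometric multiplicity = 1
  λ = -1: algebraic multiplicity = 1, geometric multiplicity = 1
  λ = 4: algebraic multiplicity = 2, geometric multiplicity = 2

Determining the block sizes for each eigenvalue:
  λ = -4: one block (gm = 1), so the single block has size am = 1 → block sizes [1]
  λ = -1: one block (gm = 1), so the single block has size am = 1 → block sizes [1]
  λ = 4: gm = am = 2, so every block has size 1 → block sizes [1, 1]

Assembling the blocks gives a Jordan form
J =
  [-4,  0, 0, 0]
  [ 0, -1, 0, 0]
  [ 0,  0, 4, 0]
  [ 0,  0, 0, 4]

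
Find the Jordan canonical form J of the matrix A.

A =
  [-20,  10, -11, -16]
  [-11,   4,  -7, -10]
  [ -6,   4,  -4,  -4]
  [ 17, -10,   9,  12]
J_3(-2) ⊕ J_1(-2)

The characteristic polynomial is
  det(x·I − A) = x^4 + 8*x^3 + 24*x^2 + 32*x + 16 = (x + 2)^4

Eigenvalues and multiplicities (the geometric multiplicity of λ is n − rank(A − λI), which equals the number of Jordan blocks for λ):
  λ = -2: algebraic multiplicity = 4, geometric multiplicity = 2

Determining the block sizes for each eigenvalue:
  λ = -2: with am = 4 and gm = 2, the partition is not yet determined (e.g. several partitions of 4 into 2 parts exist). Let N = A − (-2)·I. Computing rank(N^1) = 2, rank(N^2) = 1, rank(N^3) = 0; the number of blocks of size ≥ j is rank(N^{j−1}) − rank(N^j), giving [2, 1, 1]. So we have 1 block(s) of size 3, 1 block(s) of size 1 → block sizes [3, 1]

Assembling the blocks gives a Jordan form
J =
  [-2,  1,  0,  0]
  [ 0, -2,  1,  0]
  [ 0,  0, -2,  0]
  [ 0,  0,  0, -2]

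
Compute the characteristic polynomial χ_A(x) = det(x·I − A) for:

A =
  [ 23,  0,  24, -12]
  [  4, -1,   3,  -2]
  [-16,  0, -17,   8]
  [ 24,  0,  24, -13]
x^4 + 8*x^3 + 18*x^2 + 16*x + 5

Expanding det(x·I − A) (e.g. by cofactor expansion or by noting that A is similar to its Jordan form J, which has the same characteristic polynomial as A) gives
  χ_A(x) = x^4 + 8*x^3 + 18*x^2 + 16*x + 5
which factors as (x + 1)^3*(x + 5). The eigenvalues (with algebraic multiplicities) are λ = -5 with multiplicity 1, λ = -1 with multiplicity 3.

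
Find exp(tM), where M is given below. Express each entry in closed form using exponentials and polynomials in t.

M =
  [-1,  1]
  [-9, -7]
e^{tM} =
  [3*t*exp(-4*t) + exp(-4*t), t*exp(-4*t)]
  [-9*t*exp(-4*t), -3*t*exp(-4*t) + exp(-4*t)]

Strategy: write M = P · J · P⁻¹ where J is a Jordan canonical form, so e^{tM} = P · e^{tJ} · P⁻¹, and e^{tJ} can be computed block-by-block.

M has Jordan form
J =
  [-4,  1]
  [ 0, -4]
(up to reordering of blocks).

Per-block formulas:
  For a 2×2 Jordan block J_2(-4): exp(t · J_2(-4)) = e^(-4t)·(I + t·N), where N is the 2×2 nilpotent shift.

After assembling e^{tJ} and conjugating by P, we get:

e^{tM} =
  [3*t*exp(-4*t) + exp(-4*t), t*exp(-4*t)]
  [-9*t*exp(-4*t), -3*t*exp(-4*t) + exp(-4*t)]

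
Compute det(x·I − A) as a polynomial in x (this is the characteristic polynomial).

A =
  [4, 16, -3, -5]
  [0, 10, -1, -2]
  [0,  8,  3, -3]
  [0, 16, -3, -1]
x^4 - 16*x^3 + 96*x^2 - 256*x + 256

Expanding det(x·I − A) (e.g. by cofactor expansion or by noting that A is similar to its Jordan form J, which has the same characteristic polynomial as A) gives
  χ_A(x) = x^4 - 16*x^3 + 96*x^2 - 256*x + 256
which factors as (x - 4)^4. The eigenvalues (with algebraic multiplicities) are λ = 4 with multiplicity 4.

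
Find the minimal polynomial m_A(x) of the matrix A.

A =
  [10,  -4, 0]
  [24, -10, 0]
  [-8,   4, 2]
x^2 - 4

The characteristic polynomial is χ_A(x) = (x - 2)^2*(x + 2), so the eigenvalues are known. The minimal polynomial is
  m_A(x) = Π_λ (x − λ)^{k_λ}
where k_λ is the size of the *largest* Jordan block for λ (equivalently, the smallest k with (A − λI)^k v = 0 for every generalised eigenvector v of λ).

  λ = -2: largest Jordan block has size 1, contributing (x + 2)
  λ = 2: largest Jordan block has size 1, contributing (x − 2)

So m_A(x) = (x - 2)*(x + 2) = x^2 - 4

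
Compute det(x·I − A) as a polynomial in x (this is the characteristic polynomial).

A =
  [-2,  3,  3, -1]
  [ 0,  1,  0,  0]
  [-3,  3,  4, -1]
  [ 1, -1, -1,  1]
x^4 - 4*x^3 + 6*x^2 - 4*x + 1

Expanding det(x·I − A) (e.g. by cofactor expansion or by noting that A is similar to its Jordan form J, which has the same characteristic polynomial as A) gives
  χ_A(x) = x^4 - 4*x^3 + 6*x^2 - 4*x + 1
which factors as (x - 1)^4. The eigenvalues (with algebraic multiplicities) are λ = 1 with multiplicity 4.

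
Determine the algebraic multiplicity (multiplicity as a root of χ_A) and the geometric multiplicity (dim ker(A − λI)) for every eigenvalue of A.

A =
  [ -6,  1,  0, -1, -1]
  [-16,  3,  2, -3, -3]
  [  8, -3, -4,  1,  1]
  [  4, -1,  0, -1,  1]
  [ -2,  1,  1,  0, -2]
λ = -2: alg = 5, geom = 3

Step 1 — factor the characteristic polynomial to read off the algebraic multiplicities:
  χ_A(x) = (x + 2)^5

Step 2 — compute geometric multiplicities via the rank-nullity identity g(λ) = n − rank(A − λI):
  rank(A − (-2)·I) = 2, so dim ker(A − (-2)·I) = n − 2 = 3

Summary:
  λ = -2: algebraic multiplicity = 5, geometric multiplicity = 3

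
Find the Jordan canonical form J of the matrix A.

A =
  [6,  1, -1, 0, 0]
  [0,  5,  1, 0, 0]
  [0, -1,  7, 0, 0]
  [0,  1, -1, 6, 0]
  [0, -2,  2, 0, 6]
J_2(6) ⊕ J_1(6) ⊕ J_1(6) ⊕ J_1(6)

The characteristic polynomial is
  det(x·I − A) = x^5 - 30*x^4 + 360*x^3 - 2160*x^2 + 6480*x - 7776 = (x - 6)^5

Eigenvalues and multiplicities (the geometric multiplicity of λ is n − rank(A − λI), which equals the number of Jordan blocks for λ):
  λ = 6: algebraic multiplicity = 5, geometric multiplicity = 4

Determining the block sizes for each eigenvalue:
  λ = 6: 4 blocks summing to 5 forces exactly one block of size 2 and the rest size 1 → block sizes [2, 1, 1, 1]

Assembling the blocks gives a Jordan form
J =
  [6, 1, 0, 0, 0]
  [0, 6, 0, 0, 0]
  [0, 0, 6, 0, 0]
  [0, 0, 0, 6, 0]
  [0, 0, 0, 0, 6]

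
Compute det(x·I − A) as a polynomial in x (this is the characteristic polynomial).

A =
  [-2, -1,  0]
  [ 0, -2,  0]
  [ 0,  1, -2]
x^3 + 6*x^2 + 12*x + 8

Expanding det(x·I − A) (e.g. by cofactor expansion or by noting that A is similar to its Jordan form J, which has the same characteristic polynomial as A) gives
  χ_A(x) = x^3 + 6*x^2 + 12*x + 8
which factors as (x + 2)^3. The eigenvalues (with algebraic multiplicities) are λ = -2 with multiplicity 3.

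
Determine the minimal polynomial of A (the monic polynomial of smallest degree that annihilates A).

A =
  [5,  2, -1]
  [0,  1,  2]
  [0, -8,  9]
x^2 - 10*x + 25

The characteristic polynomial is χ_A(x) = (x - 5)^3, so the eigenvalues are known. The minimal polynomial is
  m_A(x) = Π_λ (x − λ)^{k_λ}
where k_λ is the size of the *largest* Jordan block for λ (equivalently, the smallest k with (A − λI)^k v = 0 for every generalised eigenvector v of λ).

  λ = 5: largest Jordan block has size 2, contributing (x − 5)^2

So m_A(x) = (x - 5)^2 = x^2 - 10*x + 25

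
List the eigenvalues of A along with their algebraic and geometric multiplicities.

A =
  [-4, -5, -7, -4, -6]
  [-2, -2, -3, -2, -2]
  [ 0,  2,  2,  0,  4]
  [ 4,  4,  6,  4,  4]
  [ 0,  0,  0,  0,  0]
λ = 0: alg = 5, geom = 3

Step 1 — factor the characteristic polynomial to read off the algebraic multiplicities:
  χ_A(x) = x^5

Step 2 — compute geometric multiplicities via the rank-nullity identity g(λ) = n − rank(A − λI):
  rank(A − (0)·I) = 2, so dim ker(A − (0)·I) = n − 2 = 3

Summary:
  λ = 0: algebraic multiplicity = 5, geometric multiplicity = 3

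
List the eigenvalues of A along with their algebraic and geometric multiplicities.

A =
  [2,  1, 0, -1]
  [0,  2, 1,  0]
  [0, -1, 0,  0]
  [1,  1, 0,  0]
λ = 1: alg = 4, geom = 2

Step 1 — factor the characteristic polynomial to read off the algebraic multiplicities:
  χ_A(x) = (x - 1)^4

Step 2 — compute geometric multiplicities via the rank-nullity identity g(λ) = n − rank(A − λI):
  rank(A − (1)·I) = 2, so dim ker(A − (1)·I) = n − 2 = 2

Summary:
  λ = 1: algebraic multiplicity = 4, geometric multiplicity = 2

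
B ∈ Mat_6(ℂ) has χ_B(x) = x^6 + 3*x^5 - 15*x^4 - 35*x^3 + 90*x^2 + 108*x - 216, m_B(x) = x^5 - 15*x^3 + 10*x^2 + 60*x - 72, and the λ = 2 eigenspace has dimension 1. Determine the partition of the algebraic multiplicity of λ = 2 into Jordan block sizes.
Block sizes for λ = 2: [3]

Step 1 — from the characteristic polynomial, algebraic multiplicity of λ = 2 is 3. From dim ker(B − (2)·I) = 1, there are exactly 1 Jordan blocks for λ = 2.
Step 2 — from the minimal polynomial, the factor (x − 2)^3 tells us the largest block for λ = 2 has size 3.
Step 3 — with total size 3, 1 blocks, and largest block 3, the block sizes (in nonincreasing order) are [3].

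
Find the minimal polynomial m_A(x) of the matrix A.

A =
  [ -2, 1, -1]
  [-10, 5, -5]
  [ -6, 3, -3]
x^2

The characteristic polynomial is χ_A(x) = x^3, so the eigenvalues are known. The minimal polynomial is
  m_A(x) = Π_λ (x − λ)^{k_λ}
where k_λ is the size of the *largest* Jordan block for λ (equivalently, the smallest k with (A − λI)^k v = 0 for every generalised eigenvector v of λ).

  λ = 0: largest Jordan block has size 2, contributing (x − 0)^2

So m_A(x) = x^2 = x^2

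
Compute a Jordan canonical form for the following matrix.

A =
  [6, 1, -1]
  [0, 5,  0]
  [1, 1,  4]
J_2(5) ⊕ J_1(5)

The characteristic polynomial is
  det(x·I − A) = x^3 - 15*x^2 + 75*x - 125 = (x - 5)^3

Eigenvalues and multiplicities (the geometric multiplicity of λ is n − rank(A − λI), which equals the number of Jordan blocks for λ):
  λ = 5: algebraic multiplicity = 3, geometric multiplicity = 2

Determining the block sizes for each eigenvalue:
  λ = 5: 2 blocks summing to 3 forces exactly one block of size 2 and the rest size 1 → block sizes [2, 1]

Assembling the blocks gives a Jordan form
J =
  [5, 1, 0]
  [0, 5, 0]
  [0, 0, 5]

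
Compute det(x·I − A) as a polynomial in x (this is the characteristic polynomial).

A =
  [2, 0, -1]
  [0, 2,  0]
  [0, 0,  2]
x^3 - 6*x^2 + 12*x - 8

Expanding det(x·I − A) (e.g. by cofactor expansion or by noting that A is similar to its Jordan form J, which has the same characteristic polynomial as A) gives
  χ_A(x) = x^3 - 6*x^2 + 12*x - 8
which factors as (x - 2)^3. The eigenvalues (with algebraic multiplicities) are λ = 2 with multiplicity 3.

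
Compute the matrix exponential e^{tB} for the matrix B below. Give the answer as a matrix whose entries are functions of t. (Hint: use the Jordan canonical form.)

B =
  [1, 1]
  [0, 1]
e^{tB} =
  [exp(t), t*exp(t)]
  [0, exp(t)]

Strategy: write B = P · J · P⁻¹ where J is a Jordan canonical form, so e^{tB} = P · e^{tJ} · P⁻¹, and e^{tJ} can be computed block-by-block.

B has Jordan form
J =
  [1, 1]
  [0, 1]
(up to reordering of blocks).

Per-block formulas:
  For a 2×2 Jordan block J_2(1): exp(t · J_2(1)) = e^(1t)·(I + t·N), where N is the 2×2 nilpotent shift.

After assembling e^{tJ} and conjugating by P, we get:

e^{tB} =
  [exp(t), t*exp(t)]
  [0, exp(t)]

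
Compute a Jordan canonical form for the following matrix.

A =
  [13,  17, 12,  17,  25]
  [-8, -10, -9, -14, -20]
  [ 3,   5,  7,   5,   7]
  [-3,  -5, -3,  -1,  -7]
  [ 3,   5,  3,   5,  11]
J_3(4) ⊕ J_1(4) ⊕ J_1(4)

The characteristic polynomial is
  det(x·I − A) = x^5 - 20*x^4 + 160*x^3 - 640*x^2 + 1280*x - 1024 = (x - 4)^5

Eigenvalues and multiplicities (the geometric multiplicity of λ is n − rank(A − λI), which equals the number of Jordan blocks for λ):
  λ = 4: algebraic multiplicity = 5, geometric multiplicity = 3

Determining the block sizes for each eigenvalue:
  λ = 4: with am = 5 and gm = 3, the partition is not yet determined (e.g. several partitions of 5 into 3 parts exist). Let N = A − (4)·I. Computing rank(N^1) = 2, rank(N^2) = 1, rank(N^3) = 0; the number of blocks of size ≥ j is rank(N^{j−1}) − rank(N^j), giving [3, 1, 1]. So we have 1 block(s) of size 3, 2 block(s) of size 1 → block sizes [3, 1, 1]

Assembling the blocks gives a Jordan form
J =
  [4, 1, 0, 0, 0]
  [0, 4, 1, 0, 0]
  [0, 0, 4, 0, 0]
  [0, 0, 0, 4, 0]
  [0, 0, 0, 0, 4]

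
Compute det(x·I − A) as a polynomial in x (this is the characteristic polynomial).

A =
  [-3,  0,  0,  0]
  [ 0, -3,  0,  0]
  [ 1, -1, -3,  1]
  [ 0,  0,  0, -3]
x^4 + 12*x^3 + 54*x^2 + 108*x + 81

Expanding det(x·I − A) (e.g. by cofactor expansion or by noting that A is similar to its Jordan form J, which has the same characteristic polynomial as A) gives
  χ_A(x) = x^4 + 12*x^3 + 54*x^2 + 108*x + 81
which factors as (x + 3)^4. The eigenvalues (with algebraic multiplicities) are λ = -3 with multiplicity 4.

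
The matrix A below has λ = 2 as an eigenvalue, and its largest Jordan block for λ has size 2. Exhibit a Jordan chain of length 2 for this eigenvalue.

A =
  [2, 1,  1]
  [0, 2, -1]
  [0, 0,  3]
A Jordan chain for λ = 2 of length 2:
v_1 = (1, 0, 0)ᵀ
v_2 = (0, 1, 0)ᵀ

Let N = A − (2)·I. We want v_2 with N^2 v_2 = 0 but N^1 v_2 ≠ 0; then v_{j-1} := N · v_j for j = 2, …, 2.

Pick v_2 = (0, 1, 0)ᵀ.
Then v_1 = N · v_2 = (1, 0, 0)ᵀ.

Sanity check: (A − (2)·I) v_1 = (0, 0, 0)ᵀ = 0. ✓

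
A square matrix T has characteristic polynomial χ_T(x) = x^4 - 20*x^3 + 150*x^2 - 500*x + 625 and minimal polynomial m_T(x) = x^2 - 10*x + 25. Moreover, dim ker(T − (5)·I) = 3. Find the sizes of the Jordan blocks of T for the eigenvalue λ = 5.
Block sizes for λ = 5: [2, 1, 1]

Step 1 — from the characteristic polynomial, algebraic multiplicity of λ = 5 is 4. From dim ker(T − (5)·I) = 3, there are exactly 3 Jordan blocks for λ = 5.
Step 2 — from the minimal polynomial, the factor (x − 5)^2 tells us the largest block for λ = 5 has size 2.
Step 3 — with total size 4, 3 blocks, and largest block 2, the block sizes (in nonincreasing order) are [2, 1, 1].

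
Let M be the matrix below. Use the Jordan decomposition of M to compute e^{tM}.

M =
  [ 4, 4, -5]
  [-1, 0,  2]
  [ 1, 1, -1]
e^{tM} =
  [3*t*exp(t) + exp(t), 3*t^2*exp(t)/2 + 4*t*exp(t), 3*t^2*exp(t)/2 - 5*t*exp(t)]
  [-t*exp(t), -t^2*exp(t)/2 - t*exp(t) + exp(t), -t^2*exp(t)/2 + 2*t*exp(t)]
  [t*exp(t), t^2*exp(t)/2 + t*exp(t), t^2*exp(t)/2 - 2*t*exp(t) + exp(t)]

Strategy: write M = P · J · P⁻¹ where J is a Jordan canonical form, so e^{tM} = P · e^{tJ} · P⁻¹, and e^{tJ} can be computed block-by-block.

M has Jordan form
J =
  [1, 1, 0]
  [0, 1, 1]
  [0, 0, 1]
(up to reordering of blocks).

Per-block formulas:
  For a 3×3 Jordan block J_3(1): exp(t · J_3(1)) = e^(1t)·(I + t·N + (t^2/2)·N^2), where N is the 3×3 nilpotent shift.

After assembling e^{tJ} and conjugating by P, we get:

e^{tM} =
  [3*t*exp(t) + exp(t), 3*t^2*exp(t)/2 + 4*t*exp(t), 3*t^2*exp(t)/2 - 5*t*exp(t)]
  [-t*exp(t), -t^2*exp(t)/2 - t*exp(t) + exp(t), -t^2*exp(t)/2 + 2*t*exp(t)]
  [t*exp(t), t^2*exp(t)/2 + t*exp(t), t^2*exp(t)/2 - 2*t*exp(t) + exp(t)]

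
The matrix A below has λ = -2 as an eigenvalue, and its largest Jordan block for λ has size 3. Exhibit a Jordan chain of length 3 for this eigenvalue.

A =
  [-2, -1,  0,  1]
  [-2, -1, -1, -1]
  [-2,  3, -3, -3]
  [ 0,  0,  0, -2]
A Jordan chain for λ = -2 of length 3:
v_1 = (2, 0, -4, 0)ᵀ
v_2 = (0, -2, -2, 0)ᵀ
v_3 = (1, 0, 0, 0)ᵀ

Let N = A − (-2)·I. We want v_3 with N^3 v_3 = 0 but N^2 v_3 ≠ 0; then v_{j-1} := N · v_j for j = 3, …, 2.

Pick v_3 = (1, 0, 0, 0)ᵀ.
Then v_2 = N · v_3 = (0, -2, -2, 0)ᵀ.
Then v_1 = N · v_2 = (2, 0, -4, 0)ᵀ.

Sanity check: (A − (-2)·I) v_1 = (0, 0, 0, 0)ᵀ = 0. ✓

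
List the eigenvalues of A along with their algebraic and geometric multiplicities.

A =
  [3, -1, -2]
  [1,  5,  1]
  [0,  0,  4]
λ = 4: alg = 3, geom = 1

Step 1 — factor the characteristic polynomial to read off the algebraic multiplicities:
  χ_A(x) = (x - 4)^3

Step 2 — compute geometric multiplicities via the rank-nullity identity g(λ) = n − rank(A − λI):
  rank(A − (4)·I) = 2, so dim ker(A − (4)·I) = n − 2 = 1

Summary:
  λ = 4: algebraic multiplicity = 3, geometric multiplicity = 1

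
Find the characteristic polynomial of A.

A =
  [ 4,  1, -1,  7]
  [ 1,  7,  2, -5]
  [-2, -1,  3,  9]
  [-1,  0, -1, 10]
x^4 - 24*x^3 + 216*x^2 - 864*x + 1296

Expanding det(x·I − A) (e.g. by cofactor expansion or by noting that A is similar to its Jordan form J, which has the same characteristic polynomial as A) gives
  χ_A(x) = x^4 - 24*x^3 + 216*x^2 - 864*x + 1296
which factors as (x - 6)^4. The eigenvalues (with algebraic multiplicities) are λ = 6 with multiplicity 4.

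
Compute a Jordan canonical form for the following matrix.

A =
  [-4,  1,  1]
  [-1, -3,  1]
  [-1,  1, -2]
J_3(-3)

The characteristic polynomial is
  det(x·I − A) = x^3 + 9*x^2 + 27*x + 27 = (x + 3)^3

Eigenvalues and multiplicities (the geometric multiplicity of λ is n − rank(A − λI), which equals the number of Jordan blocks for λ):
  λ = -3: algebraic multiplicity = 3, geometric multiplicity = 1

Determining the block sizes for each eigenvalue:
  λ = -3: one block (gm = 1), so the single block has size am = 3 → block sizes [3]

Assembling the blocks gives a Jordan form
J =
  [-3,  1,  0]
  [ 0, -3,  1]
  [ 0,  0, -3]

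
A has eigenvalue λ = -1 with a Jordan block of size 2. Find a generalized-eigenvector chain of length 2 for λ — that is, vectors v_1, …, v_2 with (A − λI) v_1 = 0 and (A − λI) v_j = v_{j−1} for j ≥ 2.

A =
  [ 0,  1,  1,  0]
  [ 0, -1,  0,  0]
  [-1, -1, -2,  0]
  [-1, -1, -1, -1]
A Jordan chain for λ = -1 of length 2:
v_1 = (1, 0, -1, -1)ᵀ
v_2 = (1, 0, 0, 0)ᵀ

Let N = A − (-1)·I. We want v_2 with N^2 v_2 = 0 but N^1 v_2 ≠ 0; then v_{j-1} := N · v_j for j = 2, …, 2.

Pick v_2 = (1, 0, 0, 0)ᵀ.
Then v_1 = N · v_2 = (1, 0, -1, -1)ᵀ.

Sanity check: (A − (-1)·I) v_1 = (0, 0, 0, 0)ᵀ = 0. ✓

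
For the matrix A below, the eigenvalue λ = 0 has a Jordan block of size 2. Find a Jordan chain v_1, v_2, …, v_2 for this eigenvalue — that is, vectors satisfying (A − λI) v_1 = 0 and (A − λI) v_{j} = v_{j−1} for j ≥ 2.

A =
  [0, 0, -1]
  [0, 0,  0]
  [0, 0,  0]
A Jordan chain for λ = 0 of length 2:
v_1 = (-1, 0, 0)ᵀ
v_2 = (0, 0, 1)ᵀ

Let N = A − (0)·I. We want v_2 with N^2 v_2 = 0 but N^1 v_2 ≠ 0; then v_{j-1} := N · v_j for j = 2, …, 2.

Pick v_2 = (0, 0, 1)ᵀ.
Then v_1 = N · v_2 = (-1, 0, 0)ᵀ.

Sanity check: (A − (0)·I) v_1 = (0, 0, 0)ᵀ = 0. ✓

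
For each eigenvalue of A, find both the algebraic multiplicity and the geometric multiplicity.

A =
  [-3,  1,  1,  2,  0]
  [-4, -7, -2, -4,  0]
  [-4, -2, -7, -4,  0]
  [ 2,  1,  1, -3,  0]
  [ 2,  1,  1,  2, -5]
λ = -5: alg = 5, geom = 4

Step 1 — factor the characteristic polynomial to read off the algebraic multiplicities:
  χ_A(x) = (x + 5)^5

Step 2 — compute geometric multiplicities via the rank-nullity identity g(λ) = n − rank(A − λI):
  rank(A − (-5)·I) = 1, so dim ker(A − (-5)·I) = n − 1 = 4

Summary:
  λ = -5: algebraic multiplicity = 5, geometric multiplicity = 4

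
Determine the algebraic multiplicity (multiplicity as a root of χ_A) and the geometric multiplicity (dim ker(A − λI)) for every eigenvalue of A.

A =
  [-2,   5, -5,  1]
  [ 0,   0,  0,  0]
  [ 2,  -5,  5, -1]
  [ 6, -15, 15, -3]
λ = 0: alg = 4, geom = 3

Step 1 — factor the characteristic polynomial to read off the algebraic multiplicities:
  χ_A(x) = x^4

Step 2 — compute geometric multiplicities via the rank-nullity identity g(λ) = n − rank(A − λI):
  rank(A − (0)·I) = 1, so dim ker(A − (0)·I) = n − 1 = 3

Summary:
  λ = 0: algebraic multiplicity = 4, geometric multiplicity = 3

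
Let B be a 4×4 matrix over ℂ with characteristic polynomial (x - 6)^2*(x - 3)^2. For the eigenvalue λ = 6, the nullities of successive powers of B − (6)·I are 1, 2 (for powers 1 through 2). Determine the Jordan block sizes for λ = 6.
Block sizes for λ = 6: [2]

From the dimensions of kernels of powers, the number of Jordan blocks of size at least j is d_j − d_{j−1} where d_j = dim ker(N^j) (with d_0 = 0). Computing the differences gives [1, 1].
The number of blocks of size exactly k is (#blocks of size ≥ k) − (#blocks of size ≥ k + 1), so the partition is: 1 block(s) of size 2.
In nonincreasing order the block sizes are [2].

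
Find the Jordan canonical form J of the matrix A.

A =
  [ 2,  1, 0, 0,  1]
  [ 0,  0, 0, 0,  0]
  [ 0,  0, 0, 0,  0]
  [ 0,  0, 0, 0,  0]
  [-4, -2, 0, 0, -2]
J_2(0) ⊕ J_1(0) ⊕ J_1(0) ⊕ J_1(0)

The characteristic polynomial is
  det(x·I − A) = x^5

Eigenvalues and multiplicities (the geometric multiplicity of λ is n − rank(A − λI), which equals the number of Jordan blocks for λ):
  λ = 0: algebraic multiplicity = 5, geometric multiplicity = 4

Determining the block sizes for each eigenvalue:
  λ = 0: 4 blocks summing to 5 forces exactly one block of size 2 and the rest size 1 → block sizes [2, 1, 1, 1]

Assembling the blocks gives a Jordan form
J =
  [0, 1, 0, 0, 0]
  [0, 0, 0, 0, 0]
  [0, 0, 0, 0, 0]
  [0, 0, 0, 0, 0]
  [0, 0, 0, 0, 0]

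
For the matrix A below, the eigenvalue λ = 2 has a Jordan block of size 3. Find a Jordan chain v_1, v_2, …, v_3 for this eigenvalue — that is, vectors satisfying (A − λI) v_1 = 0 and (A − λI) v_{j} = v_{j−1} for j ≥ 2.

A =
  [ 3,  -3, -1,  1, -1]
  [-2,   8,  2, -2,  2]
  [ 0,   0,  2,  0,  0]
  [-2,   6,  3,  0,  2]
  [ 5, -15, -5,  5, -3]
A Jordan chain for λ = 2 of length 3:
v_1 = (1, -2, 0, -2, 5)ᵀ
v_2 = (-1, 2, 0, 3, -5)ᵀ
v_3 = (0, 0, 1, 0, 0)ᵀ

Let N = A − (2)·I. We want v_3 with N^3 v_3 = 0 but N^2 v_3 ≠ 0; then v_{j-1} := N · v_j for j = 3, …, 2.

Pick v_3 = (0, 0, 1, 0, 0)ᵀ.
Then v_2 = N · v_3 = (-1, 2, 0, 3, -5)ᵀ.
Then v_1 = N · v_2 = (1, -2, 0, -2, 5)ᵀ.

Sanity check: (A − (2)·I) v_1 = (0, 0, 0, 0, 0)ᵀ = 0. ✓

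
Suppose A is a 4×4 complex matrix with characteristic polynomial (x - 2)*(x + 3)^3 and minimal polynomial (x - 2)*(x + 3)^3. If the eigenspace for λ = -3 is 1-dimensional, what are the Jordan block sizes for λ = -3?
Block sizes for λ = -3: [3]

Step 1 — from the characteristic polynomial, algebraic multiplicity of λ = -3 is 3. From dim ker(A − (-3)·I) = 1, there are exactly 1 Jordan blocks for λ = -3.
Step 2 — from the minimal polynomial, the factor (x + 3)^3 tells us the largest block for λ = -3 has size 3.
Step 3 — with total size 3, 1 blocks, and largest block 3, the block sizes (in nonincreasing order) are [3].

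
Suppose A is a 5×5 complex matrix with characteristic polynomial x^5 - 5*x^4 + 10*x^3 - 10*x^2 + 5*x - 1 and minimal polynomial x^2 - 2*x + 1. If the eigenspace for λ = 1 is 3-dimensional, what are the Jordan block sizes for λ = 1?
Block sizes for λ = 1: [2, 2, 1]

Step 1 — from the characteristic polynomial, algebraic multiplicity of λ = 1 is 5. From dim ker(A − (1)·I) = 3, there are exactly 3 Jordan blocks for λ = 1.
Step 2 — from the minimal polynomial, the factor (x − 1)^2 tells us the largest block for λ = 1 has size 2.
Step 3 — with total size 5, 3 blocks, and largest block 2, the block sizes (in nonincreasing order) are [2, 2, 1].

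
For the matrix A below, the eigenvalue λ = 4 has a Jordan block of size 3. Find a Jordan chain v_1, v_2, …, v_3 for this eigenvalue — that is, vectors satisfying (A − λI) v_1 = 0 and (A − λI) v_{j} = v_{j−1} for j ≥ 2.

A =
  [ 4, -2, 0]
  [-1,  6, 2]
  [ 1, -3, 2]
A Jordan chain for λ = 4 of length 3:
v_1 = (2, 0, 1)ᵀ
v_2 = (0, -1, 1)ᵀ
v_3 = (1, 0, 0)ᵀ

Let N = A − (4)·I. We want v_3 with N^3 v_3 = 0 but N^2 v_3 ≠ 0; then v_{j-1} := N · v_j for j = 3, …, 2.

Pick v_3 = (1, 0, 0)ᵀ.
Then v_2 = N · v_3 = (0, -1, 1)ᵀ.
Then v_1 = N · v_2 = (2, 0, 1)ᵀ.

Sanity check: (A − (4)·I) v_1 = (0, 0, 0)ᵀ = 0. ✓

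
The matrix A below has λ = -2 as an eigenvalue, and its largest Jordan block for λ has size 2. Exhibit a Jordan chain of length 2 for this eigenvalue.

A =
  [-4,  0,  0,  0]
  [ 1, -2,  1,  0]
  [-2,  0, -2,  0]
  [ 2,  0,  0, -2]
A Jordan chain for λ = -2 of length 2:
v_1 = (0, 1, 0, 0)ᵀ
v_2 = (0, 0, 1, 0)ᵀ

Let N = A − (-2)·I. We want v_2 with N^2 v_2 = 0 but N^1 v_2 ≠ 0; then v_{j-1} := N · v_j for j = 2, …, 2.

Pick v_2 = (0, 0, 1, 0)ᵀ.
Then v_1 = N · v_2 = (0, 1, 0, 0)ᵀ.

Sanity check: (A − (-2)·I) v_1 = (0, 0, 0, 0)ᵀ = 0. ✓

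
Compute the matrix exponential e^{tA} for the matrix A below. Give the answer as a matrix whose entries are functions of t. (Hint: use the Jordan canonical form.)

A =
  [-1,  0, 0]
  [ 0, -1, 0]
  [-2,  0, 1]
e^{tA} =
  [exp(-t), 0, 0]
  [0, exp(-t), 0]
  [-exp(t) + exp(-t), 0, exp(t)]

Strategy: write A = P · J · P⁻¹ where J is a Jordan canonical form, so e^{tA} = P · e^{tJ} · P⁻¹, and e^{tJ} can be computed block-by-block.

A has Jordan form
J =
  [-1,  0, 0]
  [ 0, -1, 0]
  [ 0,  0, 1]
(up to reordering of blocks).

Per-block formulas:
  For a 1×1 block at λ = -1: exp(t · [-1]) = [e^(-1t)].
  For a 1×1 block at λ = 1: exp(t · [1]) = [e^(1t)].

After assembling e^{tJ} and conjugating by P, we get:

e^{tA} =
  [exp(-t), 0, 0]
  [0, exp(-t), 0]
  [-exp(t) + exp(-t), 0, exp(t)]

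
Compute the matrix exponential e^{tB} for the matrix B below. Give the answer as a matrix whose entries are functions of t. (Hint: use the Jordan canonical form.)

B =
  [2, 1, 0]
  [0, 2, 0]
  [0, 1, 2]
e^{tB} =
  [exp(2*t), t*exp(2*t), 0]
  [0, exp(2*t), 0]
  [0, t*exp(2*t), exp(2*t)]

Strategy: write B = P · J · P⁻¹ where J is a Jordan canonical form, so e^{tB} = P · e^{tJ} · P⁻¹, and e^{tJ} can be computed block-by-block.

B has Jordan form
J =
  [2, 1, 0]
  [0, 2, 0]
  [0, 0, 2]
(up to reordering of blocks).

Per-block formulas:
  For a 2×2 Jordan block J_2(2): exp(t · J_2(2)) = e^(2t)·(I + t·N), where N is the 2×2 nilpotent shift.
  For a 1×1 block at λ = 2: exp(t · [2]) = [e^(2t)].

After assembling e^{tJ} and conjugating by P, we get:

e^{tB} =
  [exp(2*t), t*exp(2*t), 0]
  [0, exp(2*t), 0]
  [0, t*exp(2*t), exp(2*t)]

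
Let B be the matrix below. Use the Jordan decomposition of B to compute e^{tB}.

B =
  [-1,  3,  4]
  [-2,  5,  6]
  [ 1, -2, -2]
e^{tB} =
  [2 - exp(t), t*exp(t) + 2*exp(t) - 2, 2*t*exp(t) + 2*exp(t) - 2]
  [2 - 2*exp(t), 2*t*exp(t) + 3*exp(t) - 2, 4*t*exp(t) + 2*exp(t) - 2]
  [exp(t) - 1, -t*exp(t) - exp(t) + 1, -2*t*exp(t) + 1]

Strategy: write B = P · J · P⁻¹ where J is a Jordan canonical form, so e^{tB} = P · e^{tJ} · P⁻¹, and e^{tJ} can be computed block-by-block.

B has Jordan form
J =
  [0, 0, 0]
  [0, 1, 1]
  [0, 0, 1]
(up to reordering of blocks).

Per-block formulas:
  For a 1×1 block at λ = 0: exp(t · [0]) = [e^(0t)].
  For a 2×2 Jordan block J_2(1): exp(t · J_2(1)) = e^(1t)·(I + t·N), where N is the 2×2 nilpotent shift.

After assembling e^{tJ} and conjugating by P, we get:

e^{tB} =
  [2 - exp(t), t*exp(t) + 2*exp(t) - 2, 2*t*exp(t) + 2*exp(t) - 2]
  [2 - 2*exp(t), 2*t*exp(t) + 3*exp(t) - 2, 4*t*exp(t) + 2*exp(t) - 2]
  [exp(t) - 1, -t*exp(t) - exp(t) + 1, -2*t*exp(t) + 1]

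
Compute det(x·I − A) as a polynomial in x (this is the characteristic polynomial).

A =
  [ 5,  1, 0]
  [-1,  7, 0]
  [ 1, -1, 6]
x^3 - 18*x^2 + 108*x - 216

Expanding det(x·I − A) (e.g. by cofactor expansion or by noting that A is similar to its Jordan form J, which has the same characteristic polynomial as A) gives
  χ_A(x) = x^3 - 18*x^2 + 108*x - 216
which factors as (x - 6)^3. The eigenvalues (with algebraic multiplicities) are λ = 6 with multiplicity 3.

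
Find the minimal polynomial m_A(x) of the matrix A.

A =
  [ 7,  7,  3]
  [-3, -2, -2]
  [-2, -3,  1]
x^3 - 6*x^2 + 12*x - 8

The characteristic polynomial is χ_A(x) = (x - 2)^3, so the eigenvalues are known. The minimal polynomial is
  m_A(x) = Π_λ (x − λ)^{k_λ}
where k_λ is the size of the *largest* Jordan block for λ (equivalently, the smallest k with (A − λI)^k v = 0 for every generalised eigenvector v of λ).

  λ = 2: largest Jordan block has size 3, contributing (x − 2)^3

So m_A(x) = (x - 2)^3 = x^3 - 6*x^2 + 12*x - 8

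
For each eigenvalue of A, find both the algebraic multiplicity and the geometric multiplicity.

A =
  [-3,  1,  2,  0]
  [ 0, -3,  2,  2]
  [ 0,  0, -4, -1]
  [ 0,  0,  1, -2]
λ = -3: alg = 4, geom = 2

Step 1 — factor the characteristic polynomial to read off the algebraic multiplicities:
  χ_A(x) = (x + 3)^4

Step 2 — compute geometric multiplicities via the rank-nullity identity g(λ) = n − rank(A − λI):
  rank(A − (-3)·I) = 2, so dim ker(A − (-3)·I) = n − 2 = 2

Summary:
  λ = -3: algebraic multiplicity = 4, geometric multiplicity = 2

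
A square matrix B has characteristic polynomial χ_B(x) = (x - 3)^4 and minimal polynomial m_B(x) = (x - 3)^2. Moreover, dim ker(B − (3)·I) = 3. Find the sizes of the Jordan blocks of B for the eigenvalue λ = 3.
Block sizes for λ = 3: [2, 1, 1]

Step 1 — from the characteristic polynomial, algebraic multiplicity of λ = 3 is 4. From dim ker(B − (3)·I) = 3, there are exactly 3 Jordan blocks for λ = 3.
Step 2 — from the minimal polynomial, the factor (x − 3)^2 tells us the largest block for λ = 3 has size 2.
Step 3 — with total size 4, 3 blocks, and largest block 2, the block sizes (in nonincreasing order) are [2, 1, 1].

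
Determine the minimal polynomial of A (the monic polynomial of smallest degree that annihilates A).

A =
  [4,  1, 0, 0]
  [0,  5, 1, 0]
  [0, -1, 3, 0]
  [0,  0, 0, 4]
x^3 - 12*x^2 + 48*x - 64

The characteristic polynomial is χ_A(x) = (x - 4)^4, so the eigenvalues are known. The minimal polynomial is
  m_A(x) = Π_λ (x − λ)^{k_λ}
where k_λ is the size of the *largest* Jordan block for λ (equivalently, the smallest k with (A − λI)^k v = 0 for every generalised eigenvector v of λ).

  λ = 4: largest Jordan block has size 3, contributing (x − 4)^3

So m_A(x) = (x - 4)^3 = x^3 - 12*x^2 + 48*x - 64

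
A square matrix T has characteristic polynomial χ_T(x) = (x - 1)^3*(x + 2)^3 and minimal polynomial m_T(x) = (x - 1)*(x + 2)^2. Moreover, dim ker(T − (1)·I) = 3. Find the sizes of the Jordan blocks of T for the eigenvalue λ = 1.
Block sizes for λ = 1: [1, 1, 1]

Step 1 — from the characteristic polynomial, algebraic multiplicity of λ = 1 is 3. From dim ker(T − (1)·I) = 3, there are exactly 3 Jordan blocks for λ = 1.
Step 2 — from the minimal polynomial, the factor (x − 1) tells us the largest block for λ = 1 has size 1.
Step 3 — with total size 3, 3 blocks, and largest block 1, the block sizes (in nonincreasing order) are [1, 1, 1].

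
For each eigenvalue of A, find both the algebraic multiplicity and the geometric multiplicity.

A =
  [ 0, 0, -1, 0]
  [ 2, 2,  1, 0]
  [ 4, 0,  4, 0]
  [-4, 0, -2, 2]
λ = 2: alg = 4, geom = 3

Step 1 — factor the characteristic polynomial to read off the algebraic multiplicities:
  χ_A(x) = (x - 2)^4

Step 2 — compute geometric multiplicities via the rank-nullity identity g(λ) = n − rank(A − λI):
  rank(A − (2)·I) = 1, so dim ker(A − (2)·I) = n − 1 = 3

Summary:
  λ = 2: algebraic multiplicity = 4, geometric multiplicity = 3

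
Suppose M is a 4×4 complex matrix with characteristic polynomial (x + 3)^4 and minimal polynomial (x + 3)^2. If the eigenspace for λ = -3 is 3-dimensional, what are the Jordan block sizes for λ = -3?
Block sizes for λ = -3: [2, 1, 1]

Step 1 — from the characteristic polynomial, algebraic multiplicity of λ = -3 is 4. From dim ker(M − (-3)·I) = 3, there are exactly 3 Jordan blocks for λ = -3.
Step 2 — from the minimal polynomial, the factor (x + 3)^2 tells us the largest block for λ = -3 has size 2.
Step 3 — with total size 4, 3 blocks, and largest block 2, the block sizes (in nonincreasing order) are [2, 1, 1].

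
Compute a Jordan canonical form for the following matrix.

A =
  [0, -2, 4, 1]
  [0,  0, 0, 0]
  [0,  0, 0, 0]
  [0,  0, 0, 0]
J_2(0) ⊕ J_1(0) ⊕ J_1(0)

The characteristic polynomial is
  det(x·I − A) = x^4

Eigenvalues and multiplicities (the geometric multiplicity of λ is n − rank(A − λI), which equals the number of Jordan blocks for λ):
  λ = 0: algebraic multiplicity = 4, geometric multiplicity = 3

Determining the block sizes for each eigenvalue:
  λ = 0: 3 blocks summing to 4 forces exactly one block of size 2 and the rest size 1 → block sizes [2, 1, 1]

Assembling the blocks gives a Jordan form
J =
  [0, 1, 0, 0]
  [0, 0, 0, 0]
  [0, 0, 0, 0]
  [0, 0, 0, 0]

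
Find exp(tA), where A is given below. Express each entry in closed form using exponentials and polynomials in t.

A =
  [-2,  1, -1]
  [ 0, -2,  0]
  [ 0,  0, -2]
e^{tA} =
  [exp(-2*t), t*exp(-2*t), -t*exp(-2*t)]
  [0, exp(-2*t), 0]
  [0, 0, exp(-2*t)]

Strategy: write A = P · J · P⁻¹ where J is a Jordan canonical form, so e^{tA} = P · e^{tJ} · P⁻¹, and e^{tJ} can be computed block-by-block.

A has Jordan form
J =
  [-2,  1,  0]
  [ 0, -2,  0]
  [ 0,  0, -2]
(up to reordering of blocks).

Per-block formulas:
  For a 2×2 Jordan block J_2(-2): exp(t · J_2(-2)) = e^(-2t)·(I + t·N), where N is the 2×2 nilpotent shift.
  For a 1×1 block at λ = -2: exp(t · [-2]) = [e^(-2t)].

After assembling e^{tJ} and conjugating by P, we get:

e^{tA} =
  [exp(-2*t), t*exp(-2*t), -t*exp(-2*t)]
  [0, exp(-2*t), 0]
  [0, 0, exp(-2*t)]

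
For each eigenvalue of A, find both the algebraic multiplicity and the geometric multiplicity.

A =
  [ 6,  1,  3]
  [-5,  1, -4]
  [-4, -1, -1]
λ = 2: alg = 3, geom = 1

Step 1 — factor the characteristic polynomial to read off the algebraic multiplicities:
  χ_A(x) = (x - 2)^3

Step 2 — compute geometric multiplicities via the rank-nullity identity g(λ) = n − rank(A − λI):
  rank(A − (2)·I) = 2, so dim ker(A − (2)·I) = n − 2 = 1

Summary:
  λ = 2: algebraic multiplicity = 3, geometric multiplicity = 1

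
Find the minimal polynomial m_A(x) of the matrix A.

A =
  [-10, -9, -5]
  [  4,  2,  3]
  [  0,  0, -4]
x^3 + 12*x^2 + 48*x + 64

The characteristic polynomial is χ_A(x) = (x + 4)^3, so the eigenvalues are known. The minimal polynomial is
  m_A(x) = Π_λ (x − λ)^{k_λ}
where k_λ is the size of the *largest* Jordan block for λ (equivalently, the smallest k with (A − λI)^k v = 0 for every generalised eigenvector v of λ).

  λ = -4: largest Jordan block has size 3, contributing (x + 4)^3

So m_A(x) = (x + 4)^3 = x^3 + 12*x^2 + 48*x + 64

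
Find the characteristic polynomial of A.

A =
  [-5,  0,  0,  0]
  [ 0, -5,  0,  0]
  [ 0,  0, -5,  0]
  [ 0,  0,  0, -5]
x^4 + 20*x^3 + 150*x^2 + 500*x + 625

Expanding det(x·I − A) (e.g. by cofactor expansion or by noting that A is similar to its Jordan form J, which has the same characteristic polynomial as A) gives
  χ_A(x) = x^4 + 20*x^3 + 150*x^2 + 500*x + 625
which factors as (x + 5)^4. The eigenvalues (with algebraic multiplicities) are λ = -5 with multiplicity 4.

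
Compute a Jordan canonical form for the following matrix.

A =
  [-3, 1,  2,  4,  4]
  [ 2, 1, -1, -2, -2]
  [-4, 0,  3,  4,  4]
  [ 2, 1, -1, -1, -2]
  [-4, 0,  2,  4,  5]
J_3(1) ⊕ J_1(1) ⊕ J_1(1)

The characteristic polynomial is
  det(x·I − A) = x^5 - 5*x^4 + 10*x^3 - 10*x^2 + 5*x - 1 = (x - 1)^5

Eigenvalues and multiplicities (the geometric multiplicity of λ is n − rank(A − λI), which equals the number of Jordan blocks for λ):
  λ = 1: algebraic multiplicity = 5, geometric multiplicity = 3

Determining the block sizes for each eigenvalue:
  λ = 1: with am = 5 and gm = 3, the partition is not yet determined (e.g. several partitions of 5 into 3 parts exist). Let N = A − (1)·I. Computing rank(N^1) = 2, rank(N^2) = 1, rank(N^3) = 0; the number of blocks of size ≥ j is rank(N^{j−1}) − rank(N^j), giving [3, 1, 1]. So we have 1 block(s) of size 3, 2 block(s) of size 1 → block sizes [3, 1, 1]

Assembling the blocks gives a Jordan form
J =
  [1, 1, 0, 0, 0]
  [0, 1, 1, 0, 0]
  [0, 0, 1, 0, 0]
  [0, 0, 0, 1, 0]
  [0, 0, 0, 0, 1]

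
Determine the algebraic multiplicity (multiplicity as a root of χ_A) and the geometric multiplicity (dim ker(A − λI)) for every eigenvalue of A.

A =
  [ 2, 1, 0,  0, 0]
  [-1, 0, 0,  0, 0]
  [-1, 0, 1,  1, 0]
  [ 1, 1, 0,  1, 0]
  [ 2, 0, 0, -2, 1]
λ = 1: alg = 5, geom = 3

Step 1 — factor the characteristic polynomial to read off the algebraic multiplicities:
  χ_A(x) = (x - 1)^5

Step 2 — compute geometric multiplicities via the rank-nullity identity g(λ) = n − rank(A − λI):
  rank(A − (1)·I) = 2, so dim ker(A − (1)·I) = n − 2 = 3

Summary:
  λ = 1: algebraic multiplicity = 5, geometric multiplicity = 3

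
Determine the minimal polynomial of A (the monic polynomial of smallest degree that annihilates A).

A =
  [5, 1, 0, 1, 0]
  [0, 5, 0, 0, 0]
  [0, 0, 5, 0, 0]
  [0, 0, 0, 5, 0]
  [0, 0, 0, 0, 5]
x^2 - 10*x + 25

The characteristic polynomial is χ_A(x) = (x - 5)^5, so the eigenvalues are known. The minimal polynomial is
  m_A(x) = Π_λ (x − λ)^{k_λ}
where k_λ is the size of the *largest* Jordan block for λ (equivalently, the smallest k with (A − λI)^k v = 0 for every generalised eigenvector v of λ).

  λ = 5: largest Jordan block has size 2, contributing (x − 5)^2

So m_A(x) = (x - 5)^2 = x^2 - 10*x + 25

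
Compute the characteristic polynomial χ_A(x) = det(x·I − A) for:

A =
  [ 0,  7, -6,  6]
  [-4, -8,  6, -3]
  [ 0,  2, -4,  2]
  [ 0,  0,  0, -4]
x^4 + 16*x^3 + 96*x^2 + 256*x + 256

Expanding det(x·I − A) (e.g. by cofactor expansion or by noting that A is similar to its Jordan form J, which has the same characteristic polynomial as A) gives
  χ_A(x) = x^4 + 16*x^3 + 96*x^2 + 256*x + 256
which factors as (x + 4)^4. The eigenvalues (with algebraic multiplicities) are λ = -4 with multiplicity 4.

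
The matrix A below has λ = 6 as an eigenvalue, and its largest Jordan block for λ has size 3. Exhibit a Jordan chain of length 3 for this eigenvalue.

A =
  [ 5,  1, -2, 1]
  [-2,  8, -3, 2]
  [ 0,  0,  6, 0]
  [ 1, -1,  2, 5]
A Jordan chain for λ = 6 of length 3:
v_1 = (1, 2, 0, -1)ᵀ
v_2 = (-2, -3, 0, 2)ᵀ
v_3 = (0, 0, 1, 0)ᵀ

Let N = A − (6)·I. We want v_3 with N^3 v_3 = 0 but N^2 v_3 ≠ 0; then v_{j-1} := N · v_j for j = 3, …, 2.

Pick v_3 = (0, 0, 1, 0)ᵀ.
Then v_2 = N · v_3 = (-2, -3, 0, 2)ᵀ.
Then v_1 = N · v_2 = (1, 2, 0, -1)ᵀ.

Sanity check: (A − (6)·I) v_1 = (0, 0, 0, 0)ᵀ = 0. ✓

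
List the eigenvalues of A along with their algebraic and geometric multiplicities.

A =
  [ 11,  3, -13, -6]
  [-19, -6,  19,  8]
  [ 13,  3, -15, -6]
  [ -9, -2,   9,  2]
λ = -2: alg = 4, geom = 2

Step 1 — factor the characteristic polynomial to read off the algebraic multiplicities:
  χ_A(x) = (x + 2)^4

Step 2 — compute geometric multiplicities via the rank-nullity identity g(λ) = n − rank(A − λI):
  rank(A − (-2)·I) = 2, so dim ker(A − (-2)·I) = n − 2 = 2

Summary:
  λ = -2: algebraic multiplicity = 4, geometric multiplicity = 2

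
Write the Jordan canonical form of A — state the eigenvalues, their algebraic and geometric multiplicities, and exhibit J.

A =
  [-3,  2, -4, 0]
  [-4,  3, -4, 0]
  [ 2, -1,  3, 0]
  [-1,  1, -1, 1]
J_3(1) ⊕ J_1(1)

The characteristic polynomial is
  det(x·I − A) = x^4 - 4*x^3 + 6*x^2 - 4*x + 1 = (x - 1)^4

Eigenvalues and multiplicities (the geometric multiplicity of λ is n − rank(A − λI), which equals the number of Jordan blocks for λ):
  λ = 1: algebraic multiplicity = 4, geometric multiplicity = 2

Determining the block sizes for each eigenvalue:
  λ = 1: with am = 4 and gm = 2, the partition is not yet determined (e.g. several partitions of 4 into 2 parts exist). Let N = A − (1)·I. Computing rank(N^1) = 2, rank(N^2) = 1, rank(N^3) = 0; the number of blocks of size ≥ j is rank(N^{j−1}) − rank(N^j), giving [2, 1, 1]. So we have 1 block(s) of size 3, 1 block(s) of size 1 → block sizes [3, 1]

Assembling the blocks gives a Jordan form
J =
  [1, 1, 0, 0]
  [0, 1, 1, 0]
  [0, 0, 1, 0]
  [0, 0, 0, 1]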